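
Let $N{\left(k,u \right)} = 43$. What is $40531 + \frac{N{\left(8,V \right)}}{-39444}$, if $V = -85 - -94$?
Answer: $\frac{1598704721}{39444} \approx 40531.0$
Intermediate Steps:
$V = 9$ ($V = -85 + 94 = 9$)
$40531 + \frac{N{\left(8,V \right)}}{-39444} = 40531 + \frac{43}{-39444} = 40531 + 43 \left(- \frac{1}{39444}\right) = 40531 - \frac{43}{39444} = \frac{1598704721}{39444}$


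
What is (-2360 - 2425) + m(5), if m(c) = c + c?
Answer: -4775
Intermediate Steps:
m(c) = 2*c
(-2360 - 2425) + m(5) = (-2360 - 2425) + 2*5 = -4785 + 10 = -4775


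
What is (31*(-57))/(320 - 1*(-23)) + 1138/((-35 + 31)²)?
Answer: 181031/2744 ≈ 65.973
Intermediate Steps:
(31*(-57))/(320 - 1*(-23)) + 1138/((-35 + 31)²) = -1767/(320 + 23) + 1138/((-4)²) = -1767/343 + 1138/16 = -1767*1/343 + 1138*(1/16) = -1767/343 + 569/8 = 181031/2744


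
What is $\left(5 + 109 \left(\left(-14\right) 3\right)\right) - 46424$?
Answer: $-50997$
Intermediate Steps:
$\left(5 + 109 \left(\left(-14\right) 3\right)\right) - 46424 = \left(5 + 109 \left(-42\right)\right) - 46424 = \left(5 - 4578\right) - 46424 = -4573 - 46424 = -50997$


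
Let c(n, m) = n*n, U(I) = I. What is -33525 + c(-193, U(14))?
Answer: 3724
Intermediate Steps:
c(n, m) = n²
-33525 + c(-193, U(14)) = -33525 + (-193)² = -33525 + 37249 = 3724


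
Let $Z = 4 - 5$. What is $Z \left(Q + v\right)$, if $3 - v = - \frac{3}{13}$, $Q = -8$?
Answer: $\frac{62}{13} \approx 4.7692$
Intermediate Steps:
$Z = -1$
$v = \frac{42}{13}$ ($v = 3 - - \frac{3}{13} = 3 + \frac{3}{13} = \frac{42}{13} \approx 3.2308$)
$Z \left(Q + v\right) = - (-8 + \frac{42}{13}) = \left(-1\right) \left(- \frac{62}{13}\right) = \frac{62}{13}$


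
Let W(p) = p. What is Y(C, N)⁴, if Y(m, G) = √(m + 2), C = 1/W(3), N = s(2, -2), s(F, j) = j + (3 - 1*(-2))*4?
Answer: 49/9 ≈ 5.4444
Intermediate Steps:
s(F, j) = 20 + j (s(F, j) = j + (3 + 2)*4 = j + 5*4 = j + 20 = 20 + j)
N = 18 (N = 20 - 2 = 18)
C = ⅓ (C = 1/3 = ⅓ ≈ 0.33333)
Y(m, G) = √(2 + m)
Y(C, N)⁴ = (√(2 + ⅓))⁴ = (√(7/3))⁴ = (√21/3)⁴ = 49/9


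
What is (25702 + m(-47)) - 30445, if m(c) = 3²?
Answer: -4734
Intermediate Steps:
m(c) = 9
(25702 + m(-47)) - 30445 = (25702 + 9) - 30445 = 25711 - 30445 = -4734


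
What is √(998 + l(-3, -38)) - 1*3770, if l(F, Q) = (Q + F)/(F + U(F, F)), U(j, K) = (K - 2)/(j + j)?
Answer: -3770 + 2*√42965/13 ≈ -3738.1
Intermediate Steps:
U(j, K) = (-2 + K)/(2*j) (U(j, K) = (-2 + K)/((2*j)) = (-2 + K)*(1/(2*j)) = (-2 + K)/(2*j))
l(F, Q) = (F + Q)/(F + (-2 + F)/(2*F)) (l(F, Q) = (Q + F)/(F + (-2 + F)/(2*F)) = (F + Q)/(F + (-2 + F)/(2*F)))
√(998 + l(-3, -38)) - 1*3770 = √(998 + 2*(-3)*(-3 - 38)/(-2 - 3 + 2*(-3)²)) - 1*3770 = √(998 + 2*(-3)*(-41)/(-2 - 3 + 2*9)) - 3770 = √(998 + 2*(-3)*(-41)/(-2 - 3 + 18)) - 3770 = √(998 + 2*(-3)*(-41)/13) - 3770 = √(998 + 2*(-3)*(1/13)*(-41)) - 3770 = √(998 + 246/13) - 3770 = √(13220/13) - 3770 = 2*√42965/13 - 3770 = -3770 + 2*√42965/13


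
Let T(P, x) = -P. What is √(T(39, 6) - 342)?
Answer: I*√381 ≈ 19.519*I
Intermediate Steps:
√(T(39, 6) - 342) = √(-1*39 - 342) = √(-39 - 342) = √(-381) = I*√381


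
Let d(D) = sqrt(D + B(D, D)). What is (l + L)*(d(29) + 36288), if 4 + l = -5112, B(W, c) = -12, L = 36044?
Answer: 1122315264 + 30928*sqrt(17) ≈ 1.1224e+9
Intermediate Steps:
d(D) = sqrt(-12 + D) (d(D) = sqrt(D - 12) = sqrt(-12 + D))
l = -5116 (l = -4 - 5112 = -5116)
(l + L)*(d(29) + 36288) = (-5116 + 36044)*(sqrt(-12 + 29) + 36288) = 30928*(sqrt(17) + 36288) = 30928*(36288 + sqrt(17)) = 1122315264 + 30928*sqrt(17)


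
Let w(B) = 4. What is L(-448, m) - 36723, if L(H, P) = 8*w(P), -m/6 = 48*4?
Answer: -36691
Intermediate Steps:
m = -1152 (m = -288*4 = -6*192 = -1152)
L(H, P) = 32 (L(H, P) = 8*4 = 32)
L(-448, m) - 36723 = 32 - 36723 = -36691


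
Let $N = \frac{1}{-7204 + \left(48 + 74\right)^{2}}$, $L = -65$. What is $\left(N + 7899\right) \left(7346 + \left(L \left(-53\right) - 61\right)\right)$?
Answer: $\frac{65092816433}{768} \approx 8.4756 \cdot 10^{7}$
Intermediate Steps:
$N = \frac{1}{7680}$ ($N = \frac{1}{-7204 + 122^{2}} = \frac{1}{-7204 + 14884} = \frac{1}{7680} \approx 0.00013021$)
$\left(N + 7899\right) \left(7346 + \left(L \left(-53\right) - 61\right)\right) = \left(\frac{1}{7680} + 7899\right) \left(7346 - -3384\right) = \frac{60664321 \left(7346 + \left(3445 - 61\right)\right)}{7680} = \frac{60664321 \left(7346 + 3384\right)}{7680} = \frac{60664321}{7680} \cdot 10730 = \frac{65092816433}{768}$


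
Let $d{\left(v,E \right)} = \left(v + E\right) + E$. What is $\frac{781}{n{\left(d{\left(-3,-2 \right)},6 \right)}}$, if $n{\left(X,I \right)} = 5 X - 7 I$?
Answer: $- \frac{71}{7} \approx -10.143$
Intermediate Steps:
$d{\left(v,E \right)} = v + 2 E$ ($d{\left(v,E \right)} = \left(E + v\right) + E = v + 2 E$)
$n{\left(X,I \right)} = - 7 I + 5 X$
$\frac{781}{n{\left(d{\left(-3,-2 \right)},6 \right)}} = \frac{781}{\left(-7\right) 6 + 5 \left(-3 + 2 \left(-2\right)\right)} = \frac{781}{-42 + 5 \left(-3 - 4\right)} = \frac{781}{-42 + 5 \left(-7\right)} = \frac{781}{-42 - 35} = \frac{781}{-77} = 781 \left(- \frac{1}{77}\right) = - \frac{71}{7}$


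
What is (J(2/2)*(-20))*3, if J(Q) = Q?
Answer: -60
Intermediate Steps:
(J(2/2)*(-20))*3 = ((2/2)*(-20))*3 = ((2*(1/2))*(-20))*3 = (1*(-20))*3 = -20*3 = -60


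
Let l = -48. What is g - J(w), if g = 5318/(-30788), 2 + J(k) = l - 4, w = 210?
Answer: 828617/15394 ≈ 53.827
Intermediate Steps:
J(k) = -54 (J(k) = -2 + (-48 - 4) = -2 - 52 = -54)
g = -2659/15394 (g = 5318*(-1/30788) = -2659/15394 ≈ -0.17273)
g - J(w) = -2659/15394 - 1*(-54) = -2659/15394 + 54 = 828617/15394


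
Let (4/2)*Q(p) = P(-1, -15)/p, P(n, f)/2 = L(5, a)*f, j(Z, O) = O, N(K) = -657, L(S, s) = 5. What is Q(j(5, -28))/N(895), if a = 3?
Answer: -25/6132 ≈ -0.0040770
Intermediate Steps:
P(n, f) = 10*f (P(n, f) = 2*(5*f) = 10*f)
Q(p) = -75/p (Q(p) = ((10*(-15))/p)/2 = (-150/p)/2 = -75/p)
Q(j(5, -28))/N(895) = -75/(-28)/(-657) = -75*(-1/28)*(-1/657) = (75/28)*(-1/657) = -25/6132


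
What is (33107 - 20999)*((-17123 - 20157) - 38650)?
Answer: -919360440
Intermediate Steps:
(33107 - 20999)*((-17123 - 20157) - 38650) = 12108*(-37280 - 38650) = 12108*(-75930) = -919360440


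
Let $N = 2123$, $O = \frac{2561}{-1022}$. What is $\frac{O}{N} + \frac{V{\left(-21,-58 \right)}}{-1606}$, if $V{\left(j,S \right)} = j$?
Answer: $\frac{12905}{1084853} \approx 0.011896$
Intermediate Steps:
$O = - \frac{2561}{1022}$ ($O = 2561 \left(- \frac{1}{1022}\right) = - \frac{2561}{1022} \approx -2.5059$)
$\frac{O}{N} + \frac{V{\left(-21,-58 \right)}}{-1606} = - \frac{2561}{1022 \cdot 2123} - \frac{21}{-1606} = \left(- \frac{2561}{1022}\right) \frac{1}{2123} - - \frac{21}{1606} = - \frac{2561}{2169706} + \frac{21}{1606} = \frac{12905}{1084853}$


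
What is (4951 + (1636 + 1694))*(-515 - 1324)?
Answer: -15228759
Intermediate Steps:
(4951 + (1636 + 1694))*(-515 - 1324) = (4951 + 3330)*(-1839) = 8281*(-1839) = -15228759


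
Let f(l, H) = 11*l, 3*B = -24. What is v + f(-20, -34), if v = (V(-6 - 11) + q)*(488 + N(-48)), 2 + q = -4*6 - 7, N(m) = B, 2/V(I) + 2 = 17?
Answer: -15996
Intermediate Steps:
V(I) = 2/15 (V(I) = 2/(-2 + 17) = 2/15)
B = -8 (B = (⅓)*(-24) = -8)
N(m) = -8
q = -33 (q = -2 + (-4*6 - 7) = -2 + (-24 - 7) = -2 - 31 = -33)
v = -15776 (v = (2/15 - 33)*(488 - 8) = -493/15*480 = -15776)
v + f(-20, -34) = -15776 + 11*(-20) = -15776 - 220 = -15996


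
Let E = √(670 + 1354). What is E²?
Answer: 2024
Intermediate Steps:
E = 2*√506 (E = √2024 = 2*√506 ≈ 44.989)
E² = (2*√506)² = 2024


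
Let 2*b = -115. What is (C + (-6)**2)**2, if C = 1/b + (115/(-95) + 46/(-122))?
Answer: 21016191572964/17764891225 ≈ 1183.0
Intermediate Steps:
b = -115/2 (b = (1/2)*(-115) = -115/2 ≈ -57.500)
C = -213918/133285 (C = 1/(-115/2) + (115/(-95) + 46/(-122)) = -2/115 + (115*(-1/95) + 46*(-1/122)) = -2/115 + (-23/19 - 23/61) = -2/115 - 1840/1159 = -213918/133285 ≈ -1.6050)
(C + (-6)**2)**2 = (-213918/133285 + (-6)**2)**2 = (-213918/133285 + 36)**2 = (4584342/133285)**2 = 21016191572964/17764891225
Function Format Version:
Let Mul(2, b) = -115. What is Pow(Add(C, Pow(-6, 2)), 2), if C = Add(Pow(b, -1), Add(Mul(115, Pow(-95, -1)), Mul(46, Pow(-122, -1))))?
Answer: Rational(21016191572964, 17764891225) ≈ 1183.0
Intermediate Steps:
b = Rational(-115, 2) (b = Mul(Rational(1, 2), -115) = Rational(-115, 2) ≈ -57.500)
C = Rational(-213918, 133285) (C = Add(Pow(Rational(-115, 2), -1), Add(Mul(115, Pow(-95, -1)), Mul(46, Pow(-122, -1)))) = Add(Rational(-2, 115), Add(Mul(115, Rational(-1, 95)), Mul(46, Rational(-1, 122)))) = Add(Rational(-2, 115), Add(Rational(-23, 19), Rational(-23, 61))) = Add(Rational(-2, 115), Rational(-1840, 1159)) = Rational(-213918, 133285) ≈ -1.6050)
Pow(Add(C, Pow(-6, 2)), 2) = Pow(Add(Rational(-213918, 133285), Pow(-6, 2)), 2) = Pow(Add(Rational(-213918, 133285), 36), 2) = Pow(Rational(4584342, 133285), 2) = Rational(21016191572964, 17764891225)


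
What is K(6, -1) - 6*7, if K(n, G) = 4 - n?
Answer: -44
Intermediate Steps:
K(6, -1) - 6*7 = (4 - 1*6) - 6*7 = (4 - 6) - 42 = -2 - 42 = -44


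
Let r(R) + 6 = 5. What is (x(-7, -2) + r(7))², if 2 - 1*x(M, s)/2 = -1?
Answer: 25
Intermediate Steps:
x(M, s) = 6 (x(M, s) = 4 - 2*(-1) = 4 + 2 = 6)
r(R) = -1 (r(R) = -6 + 5 = -1)
(x(-7, -2) + r(7))² = (6 - 1)² = 5² = 25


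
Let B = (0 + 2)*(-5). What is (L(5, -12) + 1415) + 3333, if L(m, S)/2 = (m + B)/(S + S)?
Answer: 56981/12 ≈ 4748.4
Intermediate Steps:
B = -10 (B = 2*(-5) = -10)
L(m, S) = (-10 + m)/S (L(m, S) = 2*((m - 10)/(S + S)) = 2*((-10 + m)/((2*S))) = 2*((-10 + m)*(1/(2*S))) = 2*((-10 + m)/(2*S)) = (-10 + m)/S)
(L(5, -12) + 1415) + 3333 = ((-10 + 5)/(-12) + 1415) + 3333 = (-1/12*(-5) + 1415) + 3333 = (5/12 + 1415) + 3333 = 16985/12 + 3333 = 56981/12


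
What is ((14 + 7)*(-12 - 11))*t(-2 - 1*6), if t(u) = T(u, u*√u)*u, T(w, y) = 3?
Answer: 11592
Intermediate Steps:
t(u) = 3*u
((14 + 7)*(-12 - 11))*t(-2 - 1*6) = ((14 + 7)*(-12 - 11))*(3*(-2 - 1*6)) = (21*(-23))*(3*(-2 - 6)) = -1449*(-8) = -483*(-24) = 11592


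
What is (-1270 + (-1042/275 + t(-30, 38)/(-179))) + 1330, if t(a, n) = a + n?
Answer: 2764782/49225 ≈ 56.166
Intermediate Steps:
(-1270 + (-1042/275 + t(-30, 38)/(-179))) + 1330 = (-1270 + (-1042/275 + (-30 + 38)/(-179))) + 1330 = (-1270 + (-1042*1/275 + 8*(-1/179))) + 1330 = (-1270 + (-1042/275 - 8/179)) + 1330 = (-1270 - 188718/49225) + 1330 = -62704468/49225 + 1330 = 2764782/49225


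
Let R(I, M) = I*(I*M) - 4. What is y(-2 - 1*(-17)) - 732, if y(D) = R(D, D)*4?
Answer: 12752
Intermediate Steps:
R(I, M) = -4 + M*I**2 (R(I, M) = M*I**2 - 4 = -4 + M*I**2)
y(D) = -16 + 4*D**3 (y(D) = (-4 + D*D**2)*4 = (-4 + D**3)*4 = -16 + 4*D**3)
y(-2 - 1*(-17)) - 732 = (-16 + 4*(-2 - 1*(-17))**3) - 732 = (-16 + 4*(-2 + 17)**3) - 732 = (-16 + 4*15**3) - 732 = (-16 + 4*3375) - 732 = (-16 + 13500) - 732 = 13484 - 732 = 12752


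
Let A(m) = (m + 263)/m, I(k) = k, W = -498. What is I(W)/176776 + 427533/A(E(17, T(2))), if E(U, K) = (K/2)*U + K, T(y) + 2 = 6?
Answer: 1435973823603/26604788 ≈ 53974.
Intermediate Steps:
T(y) = 4 (T(y) = -2 + 6 = 4)
E(U, K) = K + K*U/2 (E(U, K) = (K*(½))*U + K = (K/2)*U + K = K*U/2 + K = K + K*U/2)
A(m) = (263 + m)/m
I(W)/176776 + 427533/A(E(17, T(2))) = -498/176776 + 427533/(((263 + (½)*4*(2 + 17))/(((½)*4*(2 + 17))))) = -498*1/176776 + 427533/(((263 + (½)*4*19)/(((½)*4*19)))) = -249/88388 + 427533/(((263 + 38)/38)) = -249/88388 + 427533/(((1/38)*301)) = -249/88388 + 427533/(301/38) = -249/88388 + 427533*(38/301) = -249/88388 + 16246254/301 = 1435973823603/26604788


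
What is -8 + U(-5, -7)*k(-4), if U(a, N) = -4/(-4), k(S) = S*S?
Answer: 8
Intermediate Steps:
k(S) = S**2
U(a, N) = 1 (U(a, N) = -4*(-1/4) = 1)
-8 + U(-5, -7)*k(-4) = -8 + 1*(-4)**2 = -8 + 1*16 = -8 + 16 = 8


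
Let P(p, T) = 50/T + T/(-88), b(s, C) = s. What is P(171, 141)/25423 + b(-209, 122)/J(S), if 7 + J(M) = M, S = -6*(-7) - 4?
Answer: -65929233967/9778906104 ≈ -6.7420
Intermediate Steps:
S = 38 (S = 42 - 4 = 38)
P(p, T) = 50/T - T/88 (P(p, T) = 50/T + T*(-1/88) = 50/T - T/88)
J(M) = -7 + M
P(171, 141)/25423 + b(-209, 122)/J(S) = (50/141 - 1/88*141)/25423 - 209/(-7 + 38) = (50*(1/141) - 141/88)*(1/25423) - 209/31 = (50/141 - 141/88)*(1/25423) - 209*1/31 = -15481/12408*1/25423 - 209/31 = -15481/315448584 - 209/31 = -65929233967/9778906104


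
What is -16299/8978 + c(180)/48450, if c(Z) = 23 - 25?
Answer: -394852253/217492050 ≈ -1.8155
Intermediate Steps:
c(Z) = -2
-16299/8978 + c(180)/48450 = -16299/8978 - 2/48450 = -16299*1/8978 - 2*1/48450 = -16299/8978 - 1/24225 = -394852253/217492050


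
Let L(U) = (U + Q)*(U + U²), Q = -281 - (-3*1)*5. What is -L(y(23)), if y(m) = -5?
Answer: 5420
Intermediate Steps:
Q = -266 (Q = -281 - (-3)*5 = -281 - 1*(-15) = -281 + 15 = -266)
L(U) = (-266 + U)*(U + U²) (L(U) = (U - 266)*(U + U²) = (-266 + U)*(U + U²))
-L(y(23)) = -(-5)*(-266 + (-5)² - 265*(-5)) = -(-5)*(-266 + 25 + 1325) = -(-5)*1084 = -1*(-5420) = 5420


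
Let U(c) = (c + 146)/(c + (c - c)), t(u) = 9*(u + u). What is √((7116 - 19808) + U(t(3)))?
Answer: 2*I*√256938/9 ≈ 112.64*I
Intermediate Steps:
t(u) = 18*u (t(u) = 9*(2*u) = 18*u)
U(c) = (146 + c)/c (U(c) = (146 + c)/(c + 0) = (146 + c)/c)
√((7116 - 19808) + U(t(3))) = √((7116 - 19808) + (146 + 18*3)/((18*3))) = √(-12692 + (146 + 54)/54) = √(-12692 + (1/54)*200) = √(-12692 + 100/27) = √(-342584/27) = 2*I*√256938/9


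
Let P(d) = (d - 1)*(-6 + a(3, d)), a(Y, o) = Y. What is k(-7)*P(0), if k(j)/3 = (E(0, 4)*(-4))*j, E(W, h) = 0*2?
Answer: 0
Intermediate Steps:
E(W, h) = 0
k(j) = 0 (k(j) = 3*((0*(-4))*j) = 3*(0*j) = 3*0 = 0)
P(d) = 3 - 3*d (P(d) = (d - 1)*(-6 + 3) = (-1 + d)*(-3) = 3 - 3*d)
k(-7)*P(0) = 0*(3 - 3*0) = 0*(3 + 0) = 0*3 = 0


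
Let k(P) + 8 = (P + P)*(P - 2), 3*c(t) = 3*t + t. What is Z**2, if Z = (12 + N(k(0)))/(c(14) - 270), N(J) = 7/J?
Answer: 71289/36385024 ≈ 0.0019593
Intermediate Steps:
c(t) = 4*t/3 (c(t) = (3*t + t)/3 = (4*t)/3 = 4*t/3)
k(P) = -8 + 2*P*(-2 + P) (k(P) = -8 + (P + P)*(P - 2) = -8 + (2*P)*(-2 + P) = -8 + 2*P*(-2 + P))
Z = -267/6032 (Z = (12 + 7/(-8 - 4*0 + 2*0**2))/((4/3)*14 - 270) = (12 + 7/(-8 + 0 + 2*0))/(56/3 - 270) = (12 + 7/(-8 + 0 + 0))/(-754/3) = (12 + 7/(-8))*(-3/754) = (12 + 7*(-1/8))*(-3/754) = (12 - 7/8)*(-3/754) = (89/8)*(-3/754) = -267/6032 ≈ -0.044264)
Z**2 = (-267/6032)**2 = 71289/36385024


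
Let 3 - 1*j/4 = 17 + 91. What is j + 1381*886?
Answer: 1223146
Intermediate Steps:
j = -420 (j = 12 - 4*(17 + 91) = 12 - 4*108 = 12 - 432 = -420)
j + 1381*886 = -420 + 1381*886 = -420 + 1223566 = 1223146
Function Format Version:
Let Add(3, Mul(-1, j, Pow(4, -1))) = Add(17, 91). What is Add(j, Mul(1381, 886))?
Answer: 1223146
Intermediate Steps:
j = -420 (j = Add(12, Mul(-4, Add(17, 91))) = Add(12, Mul(-4, 108)) = Add(12, -432) = -420)
Add(j, Mul(1381, 886)) = Add(-420, Mul(1381, 886)) = Add(-420, 1223566) = 1223146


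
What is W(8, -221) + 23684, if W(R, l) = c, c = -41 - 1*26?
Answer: 23617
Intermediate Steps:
c = -67 (c = -41 - 26 = -67)
W(R, l) = -67
W(8, -221) + 23684 = -67 + 23684 = 23617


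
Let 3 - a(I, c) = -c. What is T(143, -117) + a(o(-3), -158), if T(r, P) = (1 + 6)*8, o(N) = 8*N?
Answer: -99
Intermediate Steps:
T(r, P) = 56 (T(r, P) = 7*8 = 56)
a(I, c) = 3 + c (a(I, c) = 3 - (-1)*c = 3 + c)
T(143, -117) + a(o(-3), -158) = 56 + (3 - 158) = 56 - 155 = -99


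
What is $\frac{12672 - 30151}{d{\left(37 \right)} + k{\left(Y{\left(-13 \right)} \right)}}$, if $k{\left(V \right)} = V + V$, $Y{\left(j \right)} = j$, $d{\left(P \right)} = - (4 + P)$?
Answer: $\frac{17479}{67} \approx 260.88$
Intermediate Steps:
$d{\left(P \right)} = -4 - P$
$k{\left(V \right)} = 2 V$
$\frac{12672 - 30151}{d{\left(37 \right)} + k{\left(Y{\left(-13 \right)} \right)}} = \frac{12672 - 30151}{\left(-4 - 37\right) + 2 \left(-13\right)} = - \frac{17479}{\left(-4 - 37\right) - 26} = - \frac{17479}{-41 - 26} = - \frac{17479}{-67} = \left(-17479\right) \left(- \frac{1}{67}\right) = \frac{17479}{67}$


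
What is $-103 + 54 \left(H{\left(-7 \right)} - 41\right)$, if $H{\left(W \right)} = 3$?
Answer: $-2155$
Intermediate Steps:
$-103 + 54 \left(H{\left(-7 \right)} - 41\right) = -103 + 54 \left(3 - 41\right) = -103 + 54 \left(-38\right) = -103 - 2052 = -2155$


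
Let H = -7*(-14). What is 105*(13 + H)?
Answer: 11655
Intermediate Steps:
H = 98
105*(13 + H) = 105*(13 + 98) = 105*111 = 11655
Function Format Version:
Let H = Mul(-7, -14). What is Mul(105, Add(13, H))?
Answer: 11655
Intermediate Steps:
H = 98
Mul(105, Add(13, H)) = Mul(105, Add(13, 98)) = Mul(105, 111) = 11655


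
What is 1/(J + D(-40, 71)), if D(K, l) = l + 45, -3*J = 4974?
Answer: -1/1542 ≈ -0.00064851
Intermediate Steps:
J = -1658 (J = -⅓*4974 = -1658)
D(K, l) = 45 + l
1/(J + D(-40, 71)) = 1/(-1658 + (45 + 71)) = 1/(-1658 + 116) = 1/(-1542) = -1/1542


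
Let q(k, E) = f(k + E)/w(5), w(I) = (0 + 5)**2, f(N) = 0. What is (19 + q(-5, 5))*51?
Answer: 969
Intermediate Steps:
w(I) = 25 (w(I) = 5**2 = 25)
q(k, E) = 0 (q(k, E) = 0/25 = 0*(1/25) = 0)
(19 + q(-5, 5))*51 = (19 + 0)*51 = 19*51 = 969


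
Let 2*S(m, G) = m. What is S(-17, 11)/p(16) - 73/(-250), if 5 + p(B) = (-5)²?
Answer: -133/1000 ≈ -0.13300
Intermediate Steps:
S(m, G) = m/2
p(B) = 20 (p(B) = -5 + (-5)² = -5 + 25 = 20)
S(-17, 11)/p(16) - 73/(-250) = ((½)*(-17))/20 - 73/(-250) = -17/2*1/20 - 73*(-1/250) = -17/40 + 73/250 = -133/1000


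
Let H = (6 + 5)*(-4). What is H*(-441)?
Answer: 19404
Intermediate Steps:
H = -44 (H = 11*(-4) = -44)
H*(-441) = -44*(-441) = 19404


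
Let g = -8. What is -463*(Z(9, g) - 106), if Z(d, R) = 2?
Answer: 48152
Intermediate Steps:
-463*(Z(9, g) - 106) = -463*(2 - 106) = -463*(-104) = 48152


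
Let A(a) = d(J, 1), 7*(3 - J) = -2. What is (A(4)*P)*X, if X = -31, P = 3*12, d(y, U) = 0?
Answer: 0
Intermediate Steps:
J = 23/7 (J = 3 - ⅐*(-2) = 3 + 2/7 = 23/7 ≈ 3.2857)
P = 36
A(a) = 0
(A(4)*P)*X = (0*36)*(-31) = 0*(-31) = 0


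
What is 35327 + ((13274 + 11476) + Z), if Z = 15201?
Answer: 75278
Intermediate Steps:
35327 + ((13274 + 11476) + Z) = 35327 + ((13274 + 11476) + 15201) = 35327 + (24750 + 15201) = 35327 + 39951 = 75278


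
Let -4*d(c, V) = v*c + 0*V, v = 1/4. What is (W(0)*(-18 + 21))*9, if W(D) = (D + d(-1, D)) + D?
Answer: 27/16 ≈ 1.6875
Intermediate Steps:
v = ¼ ≈ 0.25000
d(c, V) = -c/16 (d(c, V) = -(c/4 + 0*V)/4 = -(c/4 + 0)/4 = -c/16)
W(D) = 1/16 + 2*D (W(D) = (D - 1/16*(-1)) + D = (D + 1/16) + D = (1/16 + D) + D = 1/16 + 2*D)
(W(0)*(-18 + 21))*9 = ((1/16 + 2*0)*(-18 + 21))*9 = ((1/16 + 0)*3)*9 = ((1/16)*3)*9 = (3/16)*9 = 27/16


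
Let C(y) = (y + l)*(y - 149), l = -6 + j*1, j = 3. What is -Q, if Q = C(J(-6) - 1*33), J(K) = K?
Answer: -7896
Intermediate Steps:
l = -3 (l = -6 + 3*1 = -6 + 3 = -3)
C(y) = (-149 + y)*(-3 + y) (C(y) = (y - 3)*(y - 149) = (-3 + y)*(-149 + y) = (-149 + y)*(-3 + y))
Q = 7896 (Q = 447 + (-6 - 1*33)² - 152*(-6 - 1*33) = 447 + (-6 - 33)² - 152*(-6 - 33) = 447 + (-39)² - 152*(-39) = 447 + 1521 + 5928 = 7896)
-Q = -1*7896 = -7896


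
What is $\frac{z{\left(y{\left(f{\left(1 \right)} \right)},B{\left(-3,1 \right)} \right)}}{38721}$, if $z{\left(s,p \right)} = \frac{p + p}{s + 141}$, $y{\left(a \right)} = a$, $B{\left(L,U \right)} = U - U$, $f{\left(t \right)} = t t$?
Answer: $0$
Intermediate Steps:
$f{\left(t \right)} = t^{2}$
$B{\left(L,U \right)} = 0$
$z{\left(s,p \right)} = \frac{2 p}{141 + s}$
$\frac{z{\left(y{\left(f{\left(1 \right)} \right)},B{\left(-3,1 \right)} \right)}}{38721} = \frac{2 \cdot 0 \frac{1}{141 + 1^{2}}}{38721} = 2 \cdot 0 \frac{1}{141 + 1} \cdot \frac{1}{38721} = 2 \cdot 0 \cdot \frac{1}{142} \cdot \frac{1}{38721} = 0 \cdot \frac{1}{38721} = 0$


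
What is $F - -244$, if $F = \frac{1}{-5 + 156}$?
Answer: $\frac{36845}{151} \approx 244.01$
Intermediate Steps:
$F = \frac{1}{151} \approx 0.0066225$
$F - -244 = \frac{1}{151} - -244 = \frac{1}{151} + 244 = \frac{36845}{151}$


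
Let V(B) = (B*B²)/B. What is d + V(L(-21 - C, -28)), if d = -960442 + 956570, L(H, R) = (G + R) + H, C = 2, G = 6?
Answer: -1847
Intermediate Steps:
L(H, R) = 6 + H + R (L(H, R) = (6 + R) + H = 6 + H + R)
V(B) = B² (V(B) = B³/B = B²)
d = -3872
d + V(L(-21 - C, -28)) = -3872 + (6 + (-21 - 1*2) - 28)² = -3872 + (6 + (-21 - 2) - 28)² = -3872 + (6 - 23 - 28)² = -3872 + (-45)² = -3872 + 2025 = -1847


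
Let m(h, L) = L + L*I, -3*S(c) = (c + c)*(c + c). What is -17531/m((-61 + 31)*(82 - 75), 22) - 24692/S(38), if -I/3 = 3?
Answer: 7143527/63536 ≈ 112.43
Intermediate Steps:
I = -9 (I = -3*3 = -9)
S(c) = -4*c²/3 (S(c) = -(c + c)*(c + c)/3 = -2*c*2*c/3 = -4*c²/3)
m(h, L) = -8*L (m(h, L) = L + L*(-9) = L - 9*L = -8*L)
-17531/m((-61 + 31)*(82 - 75), 22) - 24692/S(38) = -17531/((-8*22)) - 24692/((-4/3*38²)) = -17531/(-176) - 24692/((-4/3*1444)) = -17531*(-1/176) - 24692/(-5776/3) = 17531/176 - 24692*(-3/5776) = 17531/176 + 18519/1444 = 7143527/63536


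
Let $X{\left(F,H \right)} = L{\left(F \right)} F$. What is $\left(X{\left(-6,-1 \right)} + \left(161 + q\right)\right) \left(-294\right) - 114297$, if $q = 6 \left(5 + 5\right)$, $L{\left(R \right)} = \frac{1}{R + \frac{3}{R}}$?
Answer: $- \frac{2334051}{13} \approx -1.7954 \cdot 10^{5}$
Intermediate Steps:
$X{\left(F,H \right)} = \frac{F^{2}}{3 + F^{2}}$ ($X{\left(F,H \right)} = \frac{F}{3 + F^{2}} F = \frac{F^{2}}{3 + F^{2}}$)
$q = 60$ ($q = 6 \cdot 10 = 60$)
$\left(X{\left(-6,-1 \right)} + \left(161 + q\right)\right) \left(-294\right) - 114297 = \left(\frac{\left(-6\right)^{2}}{3 + \left(-6\right)^{2}} + \left(161 + 60\right)\right) \left(-294\right) - 114297 = \left(\frac{36}{3 + 36} + 221\right) \left(-294\right) - 114297 = \left(\frac{36}{39} + 221\right) \left(-294\right) - 114297 = \left(36 \cdot \frac{1}{39} + 221\right) \left(-294\right) - 114297 = \left(\frac{12}{13} + 221\right) \left(-294\right) - 114297 = \frac{2885}{13} \left(-294\right) - 114297 = - \frac{848190}{13} - 114297 = - \frac{2334051}{13}$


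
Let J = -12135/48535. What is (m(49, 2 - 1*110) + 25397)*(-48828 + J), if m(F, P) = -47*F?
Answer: -10945997656362/9707 ≈ -1.1276e+9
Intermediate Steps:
J = -2427/9707 (J = -12135*1/48535 = -2427/9707 ≈ -0.25003)
(m(49, 2 - 1*110) + 25397)*(-48828 + J) = (-47*49 + 25397)*(-48828 - 2427/9707) = (-2303 + 25397)*(-473975823/9707) = 23094*(-473975823/9707) = -10945997656362/9707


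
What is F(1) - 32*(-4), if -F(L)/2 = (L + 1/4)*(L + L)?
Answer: 123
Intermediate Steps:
F(L) = -4*L*(1/4 + L) (F(L) = -2*(L + 1/4)*(L + L) = -2*(L + 1/4)*2*L = -2*(1/4 + L)*2*L = -4*L*(1/4 + L))
F(1) - 32*(-4) = -1*1*(1 + 4*1) - 32*(-4) = -1*1*(1 + 4) + 128 = -1*1*5 + 128 = -5 + 128 = 123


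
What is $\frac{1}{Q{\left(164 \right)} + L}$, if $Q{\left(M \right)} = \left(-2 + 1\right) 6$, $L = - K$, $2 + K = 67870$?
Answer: $- \frac{1}{67874} \approx -1.4733 \cdot 10^{-5}$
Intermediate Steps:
$K = 67868$ ($K = -2 + 67870 = 67868$)
$L = -67868$ ($L = \left(-1\right) 67868 = -67868$)
$Q{\left(M \right)} = -6$ ($Q{\left(M \right)} = \left(-1\right) 6 = -6$)
$\frac{1}{Q{\left(164 \right)} + L} = \frac{1}{-6 - 67868} = \frac{1}{-67874} = - \frac{1}{67874}$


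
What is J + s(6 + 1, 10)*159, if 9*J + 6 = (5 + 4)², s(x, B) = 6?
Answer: 2887/3 ≈ 962.33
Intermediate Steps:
J = 25/3 (J = -⅔ + (5 + 4)²/9 = -⅔ + (⅑)*9² = -⅔ + (⅑)*81 = -⅔ + 9 = 25/3 ≈ 8.3333)
J + s(6 + 1, 10)*159 = 25/3 + 6*159 = 25/3 + 954 = 2887/3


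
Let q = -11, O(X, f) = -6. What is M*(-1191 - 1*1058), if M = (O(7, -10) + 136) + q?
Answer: -267631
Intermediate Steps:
M = 119 (M = (-6 + 136) - 11 = 130 - 11 = 119)
M*(-1191 - 1*1058) = 119*(-1191 - 1*1058) = 119*(-1191 - 1058) = 119*(-2249) = -267631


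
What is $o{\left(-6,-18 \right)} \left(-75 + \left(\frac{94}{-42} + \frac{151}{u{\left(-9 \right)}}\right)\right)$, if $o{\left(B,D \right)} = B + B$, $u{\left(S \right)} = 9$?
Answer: $\frac{15236}{21} \approx 725.52$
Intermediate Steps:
$o{\left(B,D \right)} = 2 B$
$o{\left(-6,-18 \right)} \left(-75 + \left(\frac{94}{-42} + \frac{151}{u{\left(-9 \right)}}\right)\right) = 2 \left(-6\right) \left(-75 + \left(\frac{94}{-42} + \frac{151}{9}\right)\right) = - 12 \left(-75 + \left(94 \left(- \frac{1}{42}\right) + 151 \cdot \frac{1}{9}\right)\right) = - 12 \left(-75 + \left(- \frac{47}{21} + \frac{151}{9}\right)\right) = - 12 \left(-75 + \frac{916}{63}\right) = \left(-12\right) \left(- \frac{3809}{63}\right) = \frac{15236}{21}$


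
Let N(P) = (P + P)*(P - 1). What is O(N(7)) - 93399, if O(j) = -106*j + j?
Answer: -102219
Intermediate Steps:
N(P) = 2*P*(-1 + P) (N(P) = (2*P)*(-1 + P) = 2*P*(-1 + P))
O(j) = -105*j
O(N(7)) - 93399 = -210*7*(-1 + 7) - 93399 = -210*7*6 - 93399 = -105*84 - 93399 = -8820 - 93399 = -102219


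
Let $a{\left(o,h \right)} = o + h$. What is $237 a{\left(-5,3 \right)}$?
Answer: $-474$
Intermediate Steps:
$a{\left(o,h \right)} = h + o$
$237 a{\left(-5,3 \right)} = 237 \left(3 - 5\right) = 237 \left(-2\right) = -474$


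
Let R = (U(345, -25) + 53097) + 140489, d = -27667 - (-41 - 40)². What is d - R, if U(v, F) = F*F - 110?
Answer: -228329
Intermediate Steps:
U(v, F) = -110 + F² (U(v, F) = F² - 110 = -110 + F²)
d = -34228 (d = -27667 - 1*(-81)² = -27667 - 1*6561 = -27667 - 6561 = -34228)
R = 194101 (R = ((-110 + (-25)²) + 53097) + 140489 = ((-110 + 625) + 53097) + 140489 = (515 + 53097) + 140489 = 53612 + 140489 = 194101)
d - R = -34228 - 1*194101 = -34228 - 194101 = -228329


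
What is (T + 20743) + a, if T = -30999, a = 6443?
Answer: -3813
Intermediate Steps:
(T + 20743) + a = (-30999 + 20743) + 6443 = -10256 + 6443 = -3813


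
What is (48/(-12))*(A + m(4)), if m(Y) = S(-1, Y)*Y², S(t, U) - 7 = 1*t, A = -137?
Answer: 164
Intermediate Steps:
S(t, U) = 7 + t (S(t, U) = 7 + 1*t = 7 + t)
m(Y) = 6*Y² (m(Y) = (7 - 1)*Y² = 6*Y²)
(48/(-12))*(A + m(4)) = (48/(-12))*(-137 + 6*4²) = (48*(-1/12))*(-137 + 6*16) = -4*(-137 + 96) = -4*(-41) = 164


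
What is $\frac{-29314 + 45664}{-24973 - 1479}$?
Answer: $- \frac{8175}{13226} \approx -0.6181$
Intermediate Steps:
$\frac{-29314 + 45664}{-24973 - 1479} = \frac{16350}{-26452} = 16350 \left(- \frac{1}{26452}\right) = - \frac{8175}{13226}$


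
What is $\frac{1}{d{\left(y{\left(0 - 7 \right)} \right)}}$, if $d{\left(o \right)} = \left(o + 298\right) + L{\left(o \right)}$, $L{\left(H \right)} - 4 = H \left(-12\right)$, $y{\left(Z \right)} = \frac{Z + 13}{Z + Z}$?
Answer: $\frac{7}{2147} \approx 0.0032604$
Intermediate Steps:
$y{\left(Z \right)} = \frac{13 + Z}{2 Z}$
$L{\left(H \right)} = 4 - 12 H$ ($L{\left(H \right)} = 4 + H \left(-12\right) = 4 - 12 H$)
$d{\left(o \right)} = 302 - 11 o$ ($d{\left(o \right)} = \left(o + 298\right) - \left(-4 + 12 o\right) = \left(298 + o\right) - \left(-4 + 12 o\right) = 302 - 11 o$)
$\frac{1}{d{\left(y{\left(0 - 7 \right)} \right)}} = \frac{1}{302 - 11 \frac{13 + \left(0 - 7\right)}{2 \left(0 - 7\right)}} = \frac{1}{302 - 11 \frac{13 - 7}{2 \left(-7\right)}} = \frac{1}{302 - 11 \cdot \frac{1}{2} \left(- \frac{1}{7}\right) 6} = \frac{1}{302 - - \frac{33}{7}} = \frac{1}{302 + \frac{33}{7}} = \frac{1}{\frac{2147}{7}} = \frac{7}{2147}$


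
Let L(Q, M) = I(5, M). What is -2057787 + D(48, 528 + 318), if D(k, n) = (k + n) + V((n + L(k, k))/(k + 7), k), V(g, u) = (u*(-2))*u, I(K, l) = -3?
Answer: -2061501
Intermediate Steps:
L(Q, M) = -3
V(g, u) = -2*u² (V(g, u) = (-2*u)*u = -2*u²)
D(k, n) = k + n - 2*k² (D(k, n) = (k + n) - 2*k² = k + n - 2*k²)
-2057787 + D(48, 528 + 318) = -2057787 + (48 + (528 + 318) - 2*48²) = -2057787 + (48 + 846 - 2*2304) = -2057787 + (48 + 846 - 4608) = -2057787 - 3714 = -2061501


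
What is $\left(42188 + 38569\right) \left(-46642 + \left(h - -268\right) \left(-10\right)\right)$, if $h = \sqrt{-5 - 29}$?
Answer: $-3983096754 - 807570 i \sqrt{34} \approx -3.9831 \cdot 10^{9} - 4.7089 \cdot 10^{6} i$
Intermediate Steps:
$h = i \sqrt{34}$ ($h = \sqrt{-34} = i \sqrt{34} \approx 5.8309 i$)
$\left(42188 + 38569\right) \left(-46642 + \left(h - -268\right) \left(-10\right)\right) = \left(42188 + 38569\right) \left(-46642 + \left(i \sqrt{34} - -268\right) \left(-10\right)\right) = 80757 \left(-46642 + \left(i \sqrt{34} + 268\right) \left(-10\right)\right) = 80757 \left(-46642 + \left(268 + i \sqrt{34}\right) \left(-10\right)\right) = 80757 \left(-46642 - \left(2680 + 10 i \sqrt{34}\right)\right) = 80757 \left(-49322 - 10 i \sqrt{34}\right) = -3983096754 - 807570 i \sqrt{34}$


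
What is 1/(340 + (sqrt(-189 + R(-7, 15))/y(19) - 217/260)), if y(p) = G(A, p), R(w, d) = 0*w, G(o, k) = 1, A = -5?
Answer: 22927580/7789017889 - 202800*I*sqrt(21)/7789017889 ≈ 0.0029436 - 0.00011931*I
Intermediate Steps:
R(w, d) = 0
y(p) = 1
1/(340 + (sqrt(-189 + R(-7, 15))/y(19) - 217/260)) = 1/(340 + (sqrt(-189 + 0)/1 - 217/260)) = 1/(340 + (sqrt(-189)*1 - 217*1/260)) = 1/(340 + ((3*I*sqrt(21))*1 - 217/260)) = 1/(340 + (3*I*sqrt(21) - 217/260)) = 1/(340 + (-217/260 + 3*I*sqrt(21))) = 1/(88183/260 + 3*I*sqrt(21))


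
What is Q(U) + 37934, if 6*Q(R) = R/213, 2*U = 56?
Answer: 24239840/639 ≈ 37934.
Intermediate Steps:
U = 28 (U = (½)*56 = 28)
Q(R) = R/1278 (Q(R) = (R/213)/6 = R/1278)
Q(U) + 37934 = (1/1278)*28 + 37934 = 14/639 + 37934 = 24239840/639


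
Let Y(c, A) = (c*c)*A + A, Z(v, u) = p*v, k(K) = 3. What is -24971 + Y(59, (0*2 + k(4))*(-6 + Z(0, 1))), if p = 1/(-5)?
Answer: -87647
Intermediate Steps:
p = -⅕ (p = 1*(-⅕) = -⅕ ≈ -0.20000)
Z(v, u) = -v/5
Y(c, A) = A + A*c² (Y(c, A) = c²*A + A = A*c² + A = A + A*c²)
-24971 + Y(59, (0*2 + k(4))*(-6 + Z(0, 1))) = -24971 + ((0*2 + 3)*(-6 - ⅕*0))*(1 + 59²) = -24971 + ((0 + 3)*(-6 + 0))*(1 + 3481) = -24971 + (3*(-6))*3482 = -24971 - 18*3482 = -24971 - 62676 = -87647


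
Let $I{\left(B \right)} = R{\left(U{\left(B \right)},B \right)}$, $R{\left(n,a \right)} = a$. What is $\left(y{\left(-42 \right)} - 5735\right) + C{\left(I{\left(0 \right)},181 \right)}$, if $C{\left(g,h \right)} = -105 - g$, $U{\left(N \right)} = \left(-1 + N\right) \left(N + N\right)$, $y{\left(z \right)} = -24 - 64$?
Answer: $-5928$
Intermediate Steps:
$y{\left(z \right)} = -88$
$U{\left(N \right)} = 2 N \left(-1 + N\right)$ ($U{\left(N \right)} = \left(-1 + N\right) 2 N = 2 N \left(-1 + N\right)$)
$I{\left(B \right)} = B$
$\left(y{\left(-42 \right)} - 5735\right) + C{\left(I{\left(0 \right)},181 \right)} = \left(-88 - 5735\right) - 105 = -5823 - 105 = -5928$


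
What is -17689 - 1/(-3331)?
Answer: -58922058/3331 ≈ -17689.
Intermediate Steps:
-17689 - 1/(-3331) = -17689 - 1*(-1/3331) = -17689 + 1/3331 = -58922058/3331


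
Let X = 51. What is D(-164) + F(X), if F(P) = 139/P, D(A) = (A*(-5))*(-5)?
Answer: -208961/51 ≈ -4097.3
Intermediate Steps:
D(A) = 25*A (D(A) = -5*A*(-5) = 25*A)
D(-164) + F(X) = 25*(-164) + 139/51 = -4100 + 139*(1/51) = -4100 + 139/51 = -208961/51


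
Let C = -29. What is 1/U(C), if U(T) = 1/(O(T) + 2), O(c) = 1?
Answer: 3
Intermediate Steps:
U(T) = ⅓ (U(T) = 1/(1 + 2) = 1/3 = ⅓)
1/U(C) = 1/(⅓) = 3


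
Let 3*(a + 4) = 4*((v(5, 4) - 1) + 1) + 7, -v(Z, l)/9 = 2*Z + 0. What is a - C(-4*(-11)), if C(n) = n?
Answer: -497/3 ≈ -165.67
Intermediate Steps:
v(Z, l) = -18*Z (v(Z, l) = -9*(2*Z + 0) = -18*Z)
a = -365/3 (a = -4 + (4*((-18*5 - 1) + 1) + 7)/3 = -4 + (4*((-90 - 1) + 1) + 7)/3 = -4 + (4*(-91 + 1) + 7)/3 = -4 + (4*(-90) + 7)/3 = -4 + (-360 + 7)/3 = -4 + (1/3)*(-353) = -4 - 353/3 = -365/3 ≈ -121.67)
a - C(-4*(-11)) = -365/3 - (-4)*(-11) = -365/3 - 1*44 = -365/3 - 44 = -497/3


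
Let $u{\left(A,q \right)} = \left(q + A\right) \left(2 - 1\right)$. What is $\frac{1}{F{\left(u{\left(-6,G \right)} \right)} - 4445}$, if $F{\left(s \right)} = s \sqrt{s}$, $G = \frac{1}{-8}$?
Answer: $- \frac{325120}{1445175207} + \frac{112 i \sqrt{2}}{206453601} \approx -0.00022497 + 7.672 \cdot 10^{-7} i$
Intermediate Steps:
$G = - \frac{1}{8} \approx -0.125$
$u{\left(A,q \right)} = A + q$ ($u{\left(A,q \right)} = \left(A + q\right) 1 = A + q$)
$F{\left(s \right)} = s^{\frac{3}{2}}$
$\frac{1}{F{\left(u{\left(-6,G \right)} \right)} - 4445} = \frac{1}{\left(-6 - \frac{1}{8}\right)^{\frac{3}{2}} - 4445} = \frac{1}{\left(- \frac{49}{8}\right)^{\frac{3}{2}} - 4445} = \frac{1}{- \frac{343 i \sqrt{2}}{32} - 4445} = \frac{1}{-4445 - \frac{343 i \sqrt{2}}{32}}$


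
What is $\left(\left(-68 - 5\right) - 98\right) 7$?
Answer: $-1197$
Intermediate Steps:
$\left(\left(-68 - 5\right) - 98\right) 7 = \left(-73 - 98\right) 7 = \left(-171\right) 7 = -1197$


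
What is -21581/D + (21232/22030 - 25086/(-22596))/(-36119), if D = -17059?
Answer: 4619067907791203/3651371859227470 ≈ 1.2650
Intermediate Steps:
-21581/D + (21232/22030 - 25086/(-22596))/(-36119) = -21581/(-17059) + (21232/22030 - 25086/(-22596))/(-36119) = -21581*(-1/17059) + (21232*(1/22030) - 25086*(-1/22596))*(-1/36119) = 3083/2437 + (10616/11015 + 4181/3766)*(-1/36119) = 3083/2437 + (86033571/41482490)*(-1/36119) = 3083/2437 - 86033571/1498306056310 = 4619067907791203/3651371859227470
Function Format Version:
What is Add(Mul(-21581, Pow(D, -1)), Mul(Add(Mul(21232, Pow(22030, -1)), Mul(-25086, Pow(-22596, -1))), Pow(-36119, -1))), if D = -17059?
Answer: Rational(4619067907791203, 3651371859227470) ≈ 1.2650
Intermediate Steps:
Add(Mul(-21581, Pow(D, -1)), Mul(Add(Mul(21232, Pow(22030, -1)), Mul(-25086, Pow(-22596, -1))), Pow(-36119, -1))) = Add(Mul(-21581, Pow(-17059, -1)), Mul(Add(Mul(21232, Pow(22030, -1)), Mul(-25086, Pow(-22596, -1))), Pow(-36119, -1))) = Add(Mul(-21581, Rational(-1, 17059)), Mul(Add(Mul(21232, Rational(1, 22030)), Mul(-25086, Rational(-1, 22596))), Rational(-1, 36119))) = Add(Rational(3083, 2437), Mul(Add(Rational(10616, 11015), Rational(4181, 3766)), Rational(-1, 36119))) = Add(Rational(3083, 2437), Mul(Rational(86033571, 41482490), Rational(-1, 36119))) = Add(Rational(3083, 2437), Rational(-86033571, 1498306056310)) = Rational(4619067907791203, 3651371859227470)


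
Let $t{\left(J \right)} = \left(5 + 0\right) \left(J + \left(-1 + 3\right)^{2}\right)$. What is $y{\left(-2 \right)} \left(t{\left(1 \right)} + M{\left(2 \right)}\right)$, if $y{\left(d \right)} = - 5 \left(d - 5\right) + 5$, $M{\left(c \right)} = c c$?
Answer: $1160$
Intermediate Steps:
$M{\left(c \right)} = c^{2}$
$y{\left(d \right)} = 30 - 5 d$ ($y{\left(d \right)} = - 5 \left(d - 5\right) + 5 = - 5 \left(-5 + d\right) + 5 = \left(25 - 5 d\right) + 5 = 30 - 5 d$)
$t{\left(J \right)} = 20 + 5 J$ ($t{\left(J \right)} = 5 \left(J + 2^{2}\right) = 5 \left(J + 4\right) = 5 \left(4 + J\right) = 20 + 5 J$)
$y{\left(-2 \right)} \left(t{\left(1 \right)} + M{\left(2 \right)}\right) = \left(30 - -10\right) \left(\left(20 + 5 \cdot 1\right) + 2^{2}\right) = \left(30 + 10\right) \left(\left(20 + 5\right) + 4\right) = 40 \left(25 + 4\right) = 40 \cdot 29 = 1160$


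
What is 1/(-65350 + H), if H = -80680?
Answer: -1/146030 ≈ -6.8479e-6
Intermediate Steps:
1/(-65350 + H) = 1/(-65350 - 80680) = 1/(-146030) = -1/146030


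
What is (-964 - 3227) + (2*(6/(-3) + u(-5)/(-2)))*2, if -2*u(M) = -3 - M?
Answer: -4197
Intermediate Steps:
u(M) = 3/2 + M/2 (u(M) = -(-3 - M)/2 = 3/2 + M/2)
(-964 - 3227) + (2*(6/(-3) + u(-5)/(-2)))*2 = (-964 - 3227) + (2*(6/(-3) + (3/2 + (½)*(-5))/(-2)))*2 = -4191 + (2*(6*(-⅓) + (3/2 - 5/2)*(-½)))*2 = -4191 + (2*(-2 - 1*(-½)))*2 = -4191 + (2*(-2 + ½))*2 = -4191 + (2*(-3/2))*2 = -4191 - 3*2 = -4191 - 6 = -4197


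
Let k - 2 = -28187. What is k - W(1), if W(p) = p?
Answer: -28186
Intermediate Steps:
k = -28185 (k = 2 - 28187 = -28185)
k - W(1) = -28185 - 1*1 = -28185 - 1 = -28186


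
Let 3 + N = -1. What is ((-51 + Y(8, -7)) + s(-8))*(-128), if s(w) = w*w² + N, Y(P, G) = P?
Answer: 71552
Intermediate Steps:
N = -4 (N = -3 - 1 = -4)
s(w) = -4 + w³ (s(w) = w*w² - 4 = w³ - 4 = -4 + w³)
((-51 + Y(8, -7)) + s(-8))*(-128) = ((-51 + 8) + (-4 + (-8)³))*(-128) = (-43 + (-4 - 512))*(-128) = (-43 - 516)*(-128) = -559*(-128) = 71552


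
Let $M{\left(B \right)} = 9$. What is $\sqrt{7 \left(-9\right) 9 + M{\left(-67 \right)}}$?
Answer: $3 i \sqrt{62} \approx 23.622 i$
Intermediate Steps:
$\sqrt{7 \left(-9\right) 9 + M{\left(-67 \right)}} = \sqrt{7 \left(-9\right) 9 + 9} = \sqrt{\left(-63\right) 9 + 9} = \sqrt{-567 + 9} = \sqrt{-558} = 3 i \sqrt{62}$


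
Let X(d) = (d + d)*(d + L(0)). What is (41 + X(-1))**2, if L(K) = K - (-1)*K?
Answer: 1849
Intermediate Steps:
L(K) = 2*K (L(K) = K + K = 2*K)
X(d) = 2*d**2 (X(d) = (d + d)*(d + 2*0) = (2*d)*(d + 0) = (2*d)*d = 2*d**2)
(41 + X(-1))**2 = (41 + 2*(-1)**2)**2 = (41 + 2*1)**2 = (41 + 2)**2 = 43**2 = 1849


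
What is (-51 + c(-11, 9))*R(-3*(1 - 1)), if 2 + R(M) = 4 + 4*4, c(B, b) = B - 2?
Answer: -1152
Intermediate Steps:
c(B, b) = -2 + B
R(M) = 18 (R(M) = -2 + (4 + 4*4) = -2 + (4 + 16) = -2 + 20 = 18)
(-51 + c(-11, 9))*R(-3*(1 - 1)) = (-51 + (-2 - 11))*18 = (-51 - 13)*18 = -64*18 = -1152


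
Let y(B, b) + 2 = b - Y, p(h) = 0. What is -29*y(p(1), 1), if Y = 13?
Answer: 406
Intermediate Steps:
y(B, b) = -15 + b (y(B, b) = -2 + (b - 1*13) = -2 + (b - 13) = -2 + (-13 + b) = -15 + b)
-29*y(p(1), 1) = -29*(-15 + 1) = -29*(-14) = 406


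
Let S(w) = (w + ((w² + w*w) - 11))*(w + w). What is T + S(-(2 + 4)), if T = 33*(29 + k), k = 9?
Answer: 594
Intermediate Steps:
T = 1254 (T = 33*(29 + 9) = 33*38 = 1254)
S(w) = 2*w*(-11 + w + 2*w²) (S(w) = (w + ((w² + w²) - 11))*(2*w) = (w + (2*w² - 11))*(2*w) = (w + (-11 + 2*w²))*(2*w) = (-11 + w + 2*w²)*(2*w) = 2*w*(-11 + w + 2*w²))
T + S(-(2 + 4)) = 1254 + 2*(-(2 + 4))*(-11 - (2 + 4) + 2*(-(2 + 4))²) = 1254 + 2*(-1*6)*(-11 - 1*6 + 2*(-1*6)²) = 1254 + 2*(-6)*(-11 - 6 + 2*(-6)²) = 1254 + 2*(-6)*(-11 - 6 + 2*36) = 1254 + 2*(-6)*(-11 - 6 + 72) = 1254 + 2*(-6)*55 = 1254 - 660 = 594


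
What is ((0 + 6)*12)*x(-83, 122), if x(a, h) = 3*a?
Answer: -17928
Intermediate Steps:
((0 + 6)*12)*x(-83, 122) = ((0 + 6)*12)*(3*(-83)) = (6*12)*(-249) = 72*(-249) = -17928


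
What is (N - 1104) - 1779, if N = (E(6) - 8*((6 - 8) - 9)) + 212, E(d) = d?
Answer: -2577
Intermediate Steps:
N = 306 (N = (6 - 8*((6 - 8) - 9)) + 212 = (6 - 8*(-2 - 9)) + 212 = (6 - 8*(-11)) + 212 = (6 + 88) + 212 = 94 + 212 = 306)
(N - 1104) - 1779 = (306 - 1104) - 1779 = -798 - 1779 = -2577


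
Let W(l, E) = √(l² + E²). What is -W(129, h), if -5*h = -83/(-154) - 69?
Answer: -√9977603749/770 ≈ -129.72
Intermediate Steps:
h = 10543/770 (h = -(-83/(-154) - 69)/5 = -(-83*(-1/154) - 69)/5 = -(83/154 - 69)/5 = -⅕*(-10543/154) = 10543/770 ≈ 13.692)
W(l, E) = √(E² + l²)
-W(129, h) = -√((10543/770)² + 129²) = -√(111154849/592900 + 16641) = -√(9977603749/592900) = -√9977603749/770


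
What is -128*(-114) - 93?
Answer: 14499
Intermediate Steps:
-128*(-114) - 93 = 14592 - 93 = 14499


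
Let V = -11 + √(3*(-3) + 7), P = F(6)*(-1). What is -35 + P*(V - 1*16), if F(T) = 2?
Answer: 19 - 2*I*√2 ≈ 19.0 - 2.8284*I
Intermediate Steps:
P = -2 (P = 2*(-1) = -2)
V = -11 + I*√2 (V = -11 + √(-9 + 7) = -11 + √(-2) = -11 + I*√2 ≈ -11.0 + 1.4142*I)
-35 + P*(V - 1*16) = -35 - 2*((-11 + I*√2) - 1*16) = -35 - 2*((-11 + I*√2) - 16) = -35 - 2*(-27 + I*√2) = -35 + (54 - 2*I*√2) = 19 - 2*I*√2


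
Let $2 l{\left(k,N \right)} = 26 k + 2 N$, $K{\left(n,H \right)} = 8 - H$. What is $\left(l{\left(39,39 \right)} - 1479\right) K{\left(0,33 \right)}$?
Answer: $23325$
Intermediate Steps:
$l{\left(k,N \right)} = N + 13 k$ ($l{\left(k,N \right)} = \frac{26 k + 2 N}{2} = \frac{2 N + 26 k}{2} = N + 13 k$)
$\left(l{\left(39,39 \right)} - 1479\right) K{\left(0,33 \right)} = \left(\left(39 + 13 \cdot 39\right) - 1479\right) \left(8 - 33\right) = \left(\left(39 + 507\right) - 1479\right) \left(8 - 33\right) = \left(546 - 1479\right) \left(-25\right) = \left(-933\right) \left(-25\right) = 23325$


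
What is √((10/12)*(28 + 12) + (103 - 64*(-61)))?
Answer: √36363/3 ≈ 63.564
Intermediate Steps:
√((10/12)*(28 + 12) + (103 - 64*(-61))) = √((10*(1/12))*40 + (103 + 3904)) = √((⅚)*40 + 4007) = √(100/3 + 4007) = √(12121/3) = √36363/3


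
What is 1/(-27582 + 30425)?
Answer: 1/2843 ≈ 0.00035174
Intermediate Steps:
1/(-27582 + 30425) = 1/2843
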